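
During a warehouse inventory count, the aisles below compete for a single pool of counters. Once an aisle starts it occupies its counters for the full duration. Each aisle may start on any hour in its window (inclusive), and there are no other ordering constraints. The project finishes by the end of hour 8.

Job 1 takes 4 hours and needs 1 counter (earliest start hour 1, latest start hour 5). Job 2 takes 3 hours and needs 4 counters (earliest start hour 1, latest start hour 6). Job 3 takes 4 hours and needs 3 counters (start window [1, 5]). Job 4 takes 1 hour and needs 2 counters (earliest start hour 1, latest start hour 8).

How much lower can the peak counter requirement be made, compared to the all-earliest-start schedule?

6

Early-start peak: h1:10  h2:8  h3:8  h4:4  h5:0  h6:0  h7:0  h8:0 ⇒ 10.
Leveled (Job 1@1, Job 2@5, Job 3@1, Job 4@8): h1:4  h2:4  h3:4  h4:4  h5:4  h6:4  h7:4  h8:2 ⇒ 4.
Reduction 10 − 4 = 6.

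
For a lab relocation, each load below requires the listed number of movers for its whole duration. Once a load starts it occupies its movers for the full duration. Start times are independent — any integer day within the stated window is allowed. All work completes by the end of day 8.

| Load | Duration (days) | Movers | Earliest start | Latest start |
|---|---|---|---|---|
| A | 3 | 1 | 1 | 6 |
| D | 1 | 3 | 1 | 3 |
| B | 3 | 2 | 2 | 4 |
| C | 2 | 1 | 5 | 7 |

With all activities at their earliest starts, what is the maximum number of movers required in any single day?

4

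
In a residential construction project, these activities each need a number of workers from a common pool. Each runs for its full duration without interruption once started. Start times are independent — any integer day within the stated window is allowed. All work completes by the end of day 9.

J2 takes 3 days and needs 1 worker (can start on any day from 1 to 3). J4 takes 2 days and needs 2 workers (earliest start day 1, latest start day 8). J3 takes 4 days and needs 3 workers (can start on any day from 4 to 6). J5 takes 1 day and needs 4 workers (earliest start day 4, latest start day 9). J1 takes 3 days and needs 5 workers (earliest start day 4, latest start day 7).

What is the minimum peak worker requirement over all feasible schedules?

8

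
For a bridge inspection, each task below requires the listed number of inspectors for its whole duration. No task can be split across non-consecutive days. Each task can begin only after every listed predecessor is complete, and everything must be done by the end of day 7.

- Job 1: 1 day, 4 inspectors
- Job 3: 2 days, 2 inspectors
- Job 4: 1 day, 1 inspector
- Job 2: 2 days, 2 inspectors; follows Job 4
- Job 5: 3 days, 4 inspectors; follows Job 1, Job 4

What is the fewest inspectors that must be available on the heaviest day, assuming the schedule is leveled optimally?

4

Early-start (Job 1@1, Job 3@1, Job 4@1, Job 2@2, Job 5@2) gives peak 8: d1:7  d2:8  d3:6  d4:4  d5:0  d6:0  d7:0.
Shift Job 3→2, Job 4→2, Job 2→3, Job 5→5.
Schedule Job 1@1, Job 3@2, Job 4@2, Job 2@3, Job 5@5: d1:4  d2:3  d3:4  d4:2  d5:4  d6:4  d7:4 — peak 4.
Total inspector-days = 25 over 7 days ⇒ peak ≥ ⌈25/7⌉ = 4, so 4 is optimal.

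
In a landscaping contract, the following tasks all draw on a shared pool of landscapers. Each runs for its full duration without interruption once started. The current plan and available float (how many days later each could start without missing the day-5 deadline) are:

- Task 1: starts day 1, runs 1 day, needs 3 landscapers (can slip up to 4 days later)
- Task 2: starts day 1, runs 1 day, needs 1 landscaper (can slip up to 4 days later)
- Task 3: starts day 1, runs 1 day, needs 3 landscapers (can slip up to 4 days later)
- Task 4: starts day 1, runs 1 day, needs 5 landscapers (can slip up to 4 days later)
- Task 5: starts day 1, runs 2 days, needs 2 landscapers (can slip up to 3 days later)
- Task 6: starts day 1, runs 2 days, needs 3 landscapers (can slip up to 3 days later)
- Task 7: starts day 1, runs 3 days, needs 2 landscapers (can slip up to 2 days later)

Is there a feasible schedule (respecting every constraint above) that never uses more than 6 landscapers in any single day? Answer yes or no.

The minimum achievable peak is 7; 6 < 7, so no feasible schedule stays within the cap.

no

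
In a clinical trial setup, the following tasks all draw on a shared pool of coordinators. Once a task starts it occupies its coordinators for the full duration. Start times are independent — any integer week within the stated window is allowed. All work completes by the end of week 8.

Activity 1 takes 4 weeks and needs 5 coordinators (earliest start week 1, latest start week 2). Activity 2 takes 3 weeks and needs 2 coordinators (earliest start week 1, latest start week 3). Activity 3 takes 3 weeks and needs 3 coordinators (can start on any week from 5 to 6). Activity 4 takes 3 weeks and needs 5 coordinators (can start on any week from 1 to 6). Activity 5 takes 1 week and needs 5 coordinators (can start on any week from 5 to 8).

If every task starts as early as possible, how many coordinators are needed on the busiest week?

12

Early-start schedule: Activity 1@1, Activity 2@1, Activity 3@5, Activity 4@1, Activity 5@5.
Load per week: week 1: 12, week 2: 12, week 3: 12, week 4: 5, week 5: 8, week 6: 3, week 7: 3, week 8: 0.
Peak is 12.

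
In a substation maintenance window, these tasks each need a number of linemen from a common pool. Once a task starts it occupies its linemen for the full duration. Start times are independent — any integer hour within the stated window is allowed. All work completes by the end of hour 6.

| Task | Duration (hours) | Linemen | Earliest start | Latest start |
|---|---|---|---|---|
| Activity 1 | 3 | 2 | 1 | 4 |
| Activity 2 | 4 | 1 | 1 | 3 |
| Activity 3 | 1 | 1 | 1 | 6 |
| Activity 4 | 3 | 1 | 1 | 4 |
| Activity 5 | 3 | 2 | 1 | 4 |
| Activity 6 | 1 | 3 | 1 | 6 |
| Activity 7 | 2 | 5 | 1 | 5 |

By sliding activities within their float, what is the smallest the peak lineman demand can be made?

6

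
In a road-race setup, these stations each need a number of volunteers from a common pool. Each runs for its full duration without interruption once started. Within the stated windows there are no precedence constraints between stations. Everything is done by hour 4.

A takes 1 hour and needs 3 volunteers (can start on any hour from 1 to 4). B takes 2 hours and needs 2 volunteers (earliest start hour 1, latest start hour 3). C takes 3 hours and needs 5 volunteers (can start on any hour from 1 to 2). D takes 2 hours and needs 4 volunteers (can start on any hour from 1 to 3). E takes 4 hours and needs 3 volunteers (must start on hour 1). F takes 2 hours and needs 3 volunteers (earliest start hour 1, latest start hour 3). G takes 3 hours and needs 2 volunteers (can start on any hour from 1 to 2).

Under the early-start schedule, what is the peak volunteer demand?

22

Early-start schedule: A@1, B@1, C@1, D@1, E@1, F@1, G@1.
Load per hour: hour 1: 22, hour 2: 19, hour 3: 10, hour 4: 3.
Peak is 22.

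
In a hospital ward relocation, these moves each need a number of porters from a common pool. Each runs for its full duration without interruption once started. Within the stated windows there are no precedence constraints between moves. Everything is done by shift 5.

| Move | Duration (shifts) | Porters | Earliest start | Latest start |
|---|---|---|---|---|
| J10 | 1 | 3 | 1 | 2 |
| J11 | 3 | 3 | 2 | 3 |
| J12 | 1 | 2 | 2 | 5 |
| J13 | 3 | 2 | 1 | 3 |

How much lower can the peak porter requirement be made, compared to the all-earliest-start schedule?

Early-start peak: s1:5  s2:7  s3:5  s4:3  s5:0 ⇒ 7.
Leveled (J10@1, J11@2, J12@2, J13@3): s1:3  s2:5  s3:5  s4:5  s5:2 ⇒ 5.
Reduction 7 − 5 = 2.

2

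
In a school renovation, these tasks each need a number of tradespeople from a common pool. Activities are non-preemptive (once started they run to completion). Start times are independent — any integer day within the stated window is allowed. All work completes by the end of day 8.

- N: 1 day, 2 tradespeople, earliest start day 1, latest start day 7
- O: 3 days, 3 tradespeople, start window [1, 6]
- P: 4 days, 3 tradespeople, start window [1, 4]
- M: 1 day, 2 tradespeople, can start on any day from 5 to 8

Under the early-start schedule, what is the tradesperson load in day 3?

At early start, day 3 has: O, P.
Demand: 3 + 3 = 6.

6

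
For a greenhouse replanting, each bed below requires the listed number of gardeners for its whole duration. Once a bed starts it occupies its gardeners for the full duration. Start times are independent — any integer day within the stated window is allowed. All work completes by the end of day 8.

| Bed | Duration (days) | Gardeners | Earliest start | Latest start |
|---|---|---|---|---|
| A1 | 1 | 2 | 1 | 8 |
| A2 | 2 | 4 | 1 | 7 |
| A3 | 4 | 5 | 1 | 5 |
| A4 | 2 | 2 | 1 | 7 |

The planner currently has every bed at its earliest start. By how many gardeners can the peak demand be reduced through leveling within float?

8

Early-start peak: d1:13  d2:11  d3:5  d4:5  d5:0  d6:0  d7:0  d8:0 ⇒ 13.
Leveled (A1@1, A2@3, A3@5, A4@1): d1:4  d2:2  d3:4  d4:4  d5:5  d6:5  d7:5  d8:5 ⇒ 5.
Reduction 13 − 5 = 8.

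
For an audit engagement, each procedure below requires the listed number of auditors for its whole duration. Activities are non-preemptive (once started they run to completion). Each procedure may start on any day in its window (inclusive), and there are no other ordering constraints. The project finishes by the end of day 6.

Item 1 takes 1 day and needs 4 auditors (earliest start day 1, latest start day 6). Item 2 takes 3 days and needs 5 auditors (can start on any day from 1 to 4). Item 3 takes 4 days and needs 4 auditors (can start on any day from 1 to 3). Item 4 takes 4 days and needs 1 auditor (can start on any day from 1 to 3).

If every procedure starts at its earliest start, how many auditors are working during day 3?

10

At early start, day 3 has: Item 2, Item 3, Item 4.
Demand: 5 + 4 + 1 = 10.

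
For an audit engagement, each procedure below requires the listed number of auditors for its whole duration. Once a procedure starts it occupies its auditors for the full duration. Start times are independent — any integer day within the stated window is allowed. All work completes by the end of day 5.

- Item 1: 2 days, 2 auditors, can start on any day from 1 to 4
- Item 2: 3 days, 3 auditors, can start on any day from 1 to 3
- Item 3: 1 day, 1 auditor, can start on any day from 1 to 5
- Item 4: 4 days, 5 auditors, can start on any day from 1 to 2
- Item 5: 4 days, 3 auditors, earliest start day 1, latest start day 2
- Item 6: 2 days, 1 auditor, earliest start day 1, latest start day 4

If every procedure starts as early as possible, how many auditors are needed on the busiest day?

15

Early-start schedule: Item 1@1, Item 2@1, Item 3@1, Item 4@1, Item 5@1, Item 6@1.
Load per day: day 1: 15, day 2: 14, day 3: 11, day 4: 8, day 5: 0.
Peak is 15.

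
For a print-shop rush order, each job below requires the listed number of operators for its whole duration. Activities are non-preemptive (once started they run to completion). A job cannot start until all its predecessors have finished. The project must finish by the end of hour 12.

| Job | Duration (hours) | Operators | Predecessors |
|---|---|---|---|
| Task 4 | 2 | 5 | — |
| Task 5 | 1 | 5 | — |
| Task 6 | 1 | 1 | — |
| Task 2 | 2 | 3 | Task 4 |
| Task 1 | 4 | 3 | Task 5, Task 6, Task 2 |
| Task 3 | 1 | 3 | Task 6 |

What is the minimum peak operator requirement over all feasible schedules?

5

Early-start (Task 4@1, Task 5@1, Task 6@1, Task 2@3, Task 1@5, Task 3@2) gives peak 11: h1:11  h2:8  h3:3  h4:3  h5:3  h6:3  h7:3  h8:3  h9:0  h10:0  h11:0  h12:0.
Shift Task 5→3, Task 6→4, Task 2→4, Task 1→6, Task 3→10.
Schedule Task 4@1, Task 5@3, Task 6@4, Task 2@4, Task 1@6, Task 3@10: h1:5  h2:5  h3:5  h4:4  h5:3  h6:3  h7:3  h8:3  h9:3  h10:3  h11:0  h12:0 — peak 5.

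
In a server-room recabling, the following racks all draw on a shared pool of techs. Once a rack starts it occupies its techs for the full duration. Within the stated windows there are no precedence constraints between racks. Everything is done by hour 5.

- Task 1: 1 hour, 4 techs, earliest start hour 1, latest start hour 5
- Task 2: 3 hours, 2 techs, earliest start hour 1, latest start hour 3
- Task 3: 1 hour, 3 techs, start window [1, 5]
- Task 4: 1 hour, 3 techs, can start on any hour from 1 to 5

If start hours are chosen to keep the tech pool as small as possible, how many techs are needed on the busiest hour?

Early-start (Task 1@1, Task 2@1, Task 3@1, Task 4@1) gives peak 12: h1:12  h2:2  h3:2  h4:0  h5:0.
Shift Task 2→2, Task 3→2, Task 4→3.
Schedule Task 1@1, Task 2@2, Task 3@2, Task 4@3: h1:4  h2:5  h3:5  h4:2  h5:0 — peak 5.

5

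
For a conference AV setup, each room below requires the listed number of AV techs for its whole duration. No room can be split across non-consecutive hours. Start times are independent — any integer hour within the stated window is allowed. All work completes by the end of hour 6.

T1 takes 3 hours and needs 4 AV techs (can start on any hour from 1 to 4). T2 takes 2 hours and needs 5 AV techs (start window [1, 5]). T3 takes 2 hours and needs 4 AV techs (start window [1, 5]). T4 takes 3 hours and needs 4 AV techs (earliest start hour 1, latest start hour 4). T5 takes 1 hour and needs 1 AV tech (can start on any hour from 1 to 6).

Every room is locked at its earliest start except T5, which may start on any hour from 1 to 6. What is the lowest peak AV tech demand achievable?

17

T5@1: h1:18  h2:17  h3:8  h4:0  h5:0  h6:0 → peak 18
T5@2: h1:17  h2:18  h3:8  h4:0  h5:0  h6:0 → peak 18
T5@3: h1:17  h2:17  h3:9  h4:0  h5:0  h6:0 → peak 17
T5@4: h1:17  h2:17  h3:8  h4:1  h5:0  h6:0 → peak 17
T5@5: h1:17  h2:17  h3:8  h4:0  h5:1  h6:0 → peak 17
T5@6: h1:17  h2:17  h3:8  h4:0  h5:0  h6:1 → peak 17
Best is T5@3, peak 17.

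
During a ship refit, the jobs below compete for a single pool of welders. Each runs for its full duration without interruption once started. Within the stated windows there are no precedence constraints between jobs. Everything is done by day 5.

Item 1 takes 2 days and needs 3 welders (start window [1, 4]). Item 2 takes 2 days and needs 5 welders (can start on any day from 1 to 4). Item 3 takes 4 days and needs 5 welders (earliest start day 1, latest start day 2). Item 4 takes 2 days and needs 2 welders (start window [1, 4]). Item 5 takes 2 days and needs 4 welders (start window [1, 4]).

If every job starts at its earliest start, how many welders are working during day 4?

At early start, day 4 has: Item 3.
Demand: 5 = 5.

5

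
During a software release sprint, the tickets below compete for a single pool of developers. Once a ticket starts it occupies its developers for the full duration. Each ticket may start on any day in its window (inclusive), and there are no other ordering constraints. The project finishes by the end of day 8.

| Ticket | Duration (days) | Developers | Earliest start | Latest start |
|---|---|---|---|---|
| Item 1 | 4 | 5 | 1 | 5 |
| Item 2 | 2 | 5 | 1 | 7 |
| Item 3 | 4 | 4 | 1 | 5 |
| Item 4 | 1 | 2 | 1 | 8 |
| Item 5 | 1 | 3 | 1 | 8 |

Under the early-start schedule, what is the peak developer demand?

19

Early-start schedule: Item 1@1, Item 2@1, Item 3@1, Item 4@1, Item 5@1.
Load per day: day 1: 19, day 2: 14, day 3: 9, day 4: 9, day 5: 0, day 6: 0, day 7: 0, day 8: 0.
Peak is 19.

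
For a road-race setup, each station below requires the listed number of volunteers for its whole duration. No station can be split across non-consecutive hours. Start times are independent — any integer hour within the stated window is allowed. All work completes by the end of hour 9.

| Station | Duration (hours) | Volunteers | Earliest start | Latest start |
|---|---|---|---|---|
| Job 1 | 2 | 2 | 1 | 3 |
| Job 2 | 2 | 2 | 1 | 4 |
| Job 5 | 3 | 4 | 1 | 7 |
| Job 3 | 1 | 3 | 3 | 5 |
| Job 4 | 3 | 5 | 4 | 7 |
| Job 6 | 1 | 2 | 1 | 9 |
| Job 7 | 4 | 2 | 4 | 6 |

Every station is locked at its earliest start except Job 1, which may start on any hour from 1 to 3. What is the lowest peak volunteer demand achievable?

9

Job 1@1: h1:10  h2:8  h3:7  h4:7  h5:7  h6:7  h7:2  h8:0  h9:0 → peak 10
Job 1@2: h1:8  h2:8  h3:9  h4:7  h5:7  h6:7  h7:2  h8:0  h9:0 → peak 9
Job 1@3: h1:8  h2:6  h3:9  h4:9  h5:7  h6:7  h7:2  h8:0  h9:0 → peak 9
Best is Job 1@2, peak 9.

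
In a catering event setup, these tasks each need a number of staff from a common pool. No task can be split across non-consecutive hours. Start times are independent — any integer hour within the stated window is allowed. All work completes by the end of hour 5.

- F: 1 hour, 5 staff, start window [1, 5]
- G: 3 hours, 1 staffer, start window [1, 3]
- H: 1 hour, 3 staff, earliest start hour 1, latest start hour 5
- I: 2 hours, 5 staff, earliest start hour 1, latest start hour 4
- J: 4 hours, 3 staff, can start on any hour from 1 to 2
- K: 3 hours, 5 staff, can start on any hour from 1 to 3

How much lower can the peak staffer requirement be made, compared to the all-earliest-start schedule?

11

Early-start peak: h1:22  h2:14  h3:9  h4:3  h5:0 ⇒ 22.
Leveled (F@1, G@1, H@4, I@1, J@2, K@3): h1:11  h2:9  h3:9  h4:11  h5:8 ⇒ 11.
Reduction 22 − 11 = 11.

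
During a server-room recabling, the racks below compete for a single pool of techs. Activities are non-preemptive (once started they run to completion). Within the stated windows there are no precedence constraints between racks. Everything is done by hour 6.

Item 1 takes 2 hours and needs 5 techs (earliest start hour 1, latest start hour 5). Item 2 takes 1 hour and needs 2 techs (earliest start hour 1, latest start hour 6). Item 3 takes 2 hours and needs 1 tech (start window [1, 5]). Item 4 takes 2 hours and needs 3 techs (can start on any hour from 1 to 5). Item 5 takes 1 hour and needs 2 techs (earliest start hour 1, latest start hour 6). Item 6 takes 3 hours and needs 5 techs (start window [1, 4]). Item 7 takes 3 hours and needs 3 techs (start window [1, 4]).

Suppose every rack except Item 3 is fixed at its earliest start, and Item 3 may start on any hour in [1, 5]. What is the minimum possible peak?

Item 3@1: h1:21  h2:17  h3:8  h4:0  h5:0  h6:0 → peak 21
Item 3@2: h1:20  h2:17  h3:9  h4:0  h5:0  h6:0 → peak 20
Item 3@3: h1:20  h2:16  h3:9  h4:1  h5:0  h6:0 → peak 20
Item 3@4: h1:20  h2:16  h3:8  h4:1  h5:1  h6:0 → peak 20
Item 3@5: h1:20  h2:16  h3:8  h4:0  h5:1  h6:1 → peak 20
Best is Item 3@2, peak 20.

20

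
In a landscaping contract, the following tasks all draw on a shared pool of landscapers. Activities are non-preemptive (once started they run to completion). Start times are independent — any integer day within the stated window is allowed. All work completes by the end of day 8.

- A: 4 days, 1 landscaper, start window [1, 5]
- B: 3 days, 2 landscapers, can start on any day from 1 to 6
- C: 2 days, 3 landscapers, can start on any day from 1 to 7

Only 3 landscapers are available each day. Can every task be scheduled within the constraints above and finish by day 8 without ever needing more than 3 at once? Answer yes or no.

yes

Schedule A@1, B@1, C@5: d1:3  d2:3  d3:3  d4:1  d5:3  d6:3  d7:0  d8:0 — peak 3 ≤ 3.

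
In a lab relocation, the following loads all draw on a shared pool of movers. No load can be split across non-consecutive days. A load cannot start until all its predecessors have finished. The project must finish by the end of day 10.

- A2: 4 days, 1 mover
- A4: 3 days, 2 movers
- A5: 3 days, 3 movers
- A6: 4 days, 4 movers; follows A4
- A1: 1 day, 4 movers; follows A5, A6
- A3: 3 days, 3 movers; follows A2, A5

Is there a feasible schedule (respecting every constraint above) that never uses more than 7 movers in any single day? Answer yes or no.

Schedule A2@1, A4@1, A5@1, A6@4, A1@8, A3@5: d1:6  d2:6  d3:6  d4:5  d5:7  d6:7  d7:7  d8:4  d9:0  d10:0 — peak 7 ≤ 7.

yes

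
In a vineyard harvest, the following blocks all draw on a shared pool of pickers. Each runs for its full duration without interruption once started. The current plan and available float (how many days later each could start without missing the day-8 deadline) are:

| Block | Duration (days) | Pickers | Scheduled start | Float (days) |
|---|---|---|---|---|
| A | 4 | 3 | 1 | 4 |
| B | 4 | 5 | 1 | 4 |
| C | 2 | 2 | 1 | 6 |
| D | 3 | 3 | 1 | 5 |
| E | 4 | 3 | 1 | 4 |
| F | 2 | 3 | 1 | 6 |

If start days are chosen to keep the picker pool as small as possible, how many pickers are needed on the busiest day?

9

Early-start (A@1, B@1, C@1, D@1, E@1, F@1) gives peak 19: d1:19  d2:19  d3:14  d4:11  d5:0  d6:0  d7:0  d8:0.
Shift C→5, D→5, E→5, F→7.
Schedule A@1, B@1, C@5, D@5, E@5, F@7: d1:8  d2:8  d3:8  d4:8  d5:8  d6:8  d7:9  d8:6 — peak 9.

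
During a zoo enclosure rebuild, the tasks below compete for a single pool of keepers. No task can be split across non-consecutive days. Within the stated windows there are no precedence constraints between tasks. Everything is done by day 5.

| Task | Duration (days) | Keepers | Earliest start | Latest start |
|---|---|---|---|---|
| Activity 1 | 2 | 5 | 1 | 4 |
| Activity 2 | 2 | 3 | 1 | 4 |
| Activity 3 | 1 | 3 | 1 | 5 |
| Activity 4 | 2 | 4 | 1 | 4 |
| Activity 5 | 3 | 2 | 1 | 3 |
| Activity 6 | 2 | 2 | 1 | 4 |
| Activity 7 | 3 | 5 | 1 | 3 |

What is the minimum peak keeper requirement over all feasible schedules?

11

Early-start (Activity 1@1, Activity 2@1, Activity 3@1, Activity 4@1, Activity 5@1, Activity 6@1, Activity 7@1) gives peak 24: d1:24  d2:21  d3:7  d4:0  d5:0.
Shift Activity 4→4, Activity 5→3, Activity 6→2, Activity 7→3.
Schedule Activity 1@1, Activity 2@1, Activity 3@1, Activity 4@4, Activity 5@3, Activity 6@2, Activity 7@3: d1:11  d2:10  d3:9  d4:11  d5:11 — peak 11.
Total keeper-days = 52 over 5 days ⇒ peak ≥ ⌈52/5⌉ = 11, so 11 is optimal.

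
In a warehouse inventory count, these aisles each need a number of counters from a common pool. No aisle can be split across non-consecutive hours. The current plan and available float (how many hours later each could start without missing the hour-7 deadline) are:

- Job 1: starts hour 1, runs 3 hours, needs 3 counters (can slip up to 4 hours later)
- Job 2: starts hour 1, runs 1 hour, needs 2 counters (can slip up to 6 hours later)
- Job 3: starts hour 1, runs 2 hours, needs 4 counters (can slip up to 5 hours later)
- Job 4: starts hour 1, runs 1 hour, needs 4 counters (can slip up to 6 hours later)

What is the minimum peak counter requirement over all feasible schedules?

4

Early-start (Job 1@1, Job 2@1, Job 3@1, Job 4@1) gives peak 13: h1:13  h2:7  h3:3  h4:0  h5:0  h6:0  h7:0.
Shift Job 2→4, Job 3→5, Job 4→7.
Schedule Job 1@1, Job 2@4, Job 3@5, Job 4@7: h1:3  h2:3  h3:3  h4:2  h5:4  h6:4  h7:4 — peak 4.
Total counter-hours = 23 over 7 hours ⇒ peak ≥ ⌈23/7⌉ = 4, so 4 is optimal.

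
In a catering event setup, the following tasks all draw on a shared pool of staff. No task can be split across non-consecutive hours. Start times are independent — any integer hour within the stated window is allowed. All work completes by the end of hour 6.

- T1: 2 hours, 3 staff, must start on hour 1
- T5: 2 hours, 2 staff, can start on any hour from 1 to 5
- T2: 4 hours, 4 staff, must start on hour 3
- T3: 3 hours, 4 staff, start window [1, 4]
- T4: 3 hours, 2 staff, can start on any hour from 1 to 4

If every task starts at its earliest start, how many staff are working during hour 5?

At early start, hour 5 has: T2.
Demand: 4 = 4.

4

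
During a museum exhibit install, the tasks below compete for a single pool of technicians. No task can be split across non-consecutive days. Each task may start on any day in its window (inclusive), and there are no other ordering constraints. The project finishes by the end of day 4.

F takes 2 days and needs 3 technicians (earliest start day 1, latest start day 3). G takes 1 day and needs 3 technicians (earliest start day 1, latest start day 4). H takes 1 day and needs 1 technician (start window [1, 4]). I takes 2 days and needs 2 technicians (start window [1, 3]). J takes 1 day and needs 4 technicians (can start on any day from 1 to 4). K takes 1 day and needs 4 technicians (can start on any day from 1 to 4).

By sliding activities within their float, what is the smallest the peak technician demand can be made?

6

Early-start (F@1, G@1, H@1, I@1, J@1, K@1) gives peak 17: d1:17  d2:5  d3:0  d4:0.
Shift H→2, I→2, J→3, K→4.
Schedule F@1, G@1, H@2, I@2, J@3, K@4: d1:6  d2:6  d3:6  d4:4 — peak 6.
Total technician-days = 22 over 4 days ⇒ peak ≥ ⌈22/4⌉ = 6, so 6 is optimal.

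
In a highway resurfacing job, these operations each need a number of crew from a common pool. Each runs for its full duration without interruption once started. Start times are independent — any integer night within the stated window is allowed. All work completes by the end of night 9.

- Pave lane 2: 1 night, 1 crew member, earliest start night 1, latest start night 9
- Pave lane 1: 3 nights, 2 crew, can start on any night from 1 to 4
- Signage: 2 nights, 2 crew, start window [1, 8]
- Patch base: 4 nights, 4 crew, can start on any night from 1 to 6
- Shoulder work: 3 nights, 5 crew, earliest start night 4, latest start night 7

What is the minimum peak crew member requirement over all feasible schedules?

6

Early-start (Pave lane 2@1, Pave lane 1@1, Signage@1, Patch base@1, Shoulder work@4) gives peak 9: n1:9  n2:8  n3:6  n4:9  n5:5  n6:5  n7:0  n8:0  n9:0.
Shift Patch base→3, Shoulder work→7.
Schedule Pave lane 2@1, Pave lane 1@1, Signage@1, Patch base@3, Shoulder work@7: n1:5  n2:4  n3:6  n4:4  n5:4  n6:4  n7:5  n8:5  n9:5 — peak 6.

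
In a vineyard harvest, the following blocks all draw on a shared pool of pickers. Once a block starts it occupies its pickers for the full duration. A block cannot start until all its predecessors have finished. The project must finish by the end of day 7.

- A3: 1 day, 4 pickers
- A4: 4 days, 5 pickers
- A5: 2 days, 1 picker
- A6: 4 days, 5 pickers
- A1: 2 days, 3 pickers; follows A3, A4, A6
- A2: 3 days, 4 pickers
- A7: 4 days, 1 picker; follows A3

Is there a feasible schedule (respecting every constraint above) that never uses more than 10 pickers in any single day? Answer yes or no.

no

The minimum achievable peak is 11; 10 < 11, so no feasible schedule stays within the cap.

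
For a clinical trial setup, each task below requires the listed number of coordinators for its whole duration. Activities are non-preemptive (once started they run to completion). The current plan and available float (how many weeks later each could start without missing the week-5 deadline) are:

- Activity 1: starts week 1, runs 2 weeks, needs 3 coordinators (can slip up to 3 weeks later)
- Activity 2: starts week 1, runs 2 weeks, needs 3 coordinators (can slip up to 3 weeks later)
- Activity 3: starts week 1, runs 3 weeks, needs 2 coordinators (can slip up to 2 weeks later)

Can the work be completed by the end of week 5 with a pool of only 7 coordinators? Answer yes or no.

yes

Schedule Activity 1@1, Activity 2@3, Activity 3@1: w1:5  w2:5  w3:5  w4:3  w5:0 — peak 5 ≤ 7.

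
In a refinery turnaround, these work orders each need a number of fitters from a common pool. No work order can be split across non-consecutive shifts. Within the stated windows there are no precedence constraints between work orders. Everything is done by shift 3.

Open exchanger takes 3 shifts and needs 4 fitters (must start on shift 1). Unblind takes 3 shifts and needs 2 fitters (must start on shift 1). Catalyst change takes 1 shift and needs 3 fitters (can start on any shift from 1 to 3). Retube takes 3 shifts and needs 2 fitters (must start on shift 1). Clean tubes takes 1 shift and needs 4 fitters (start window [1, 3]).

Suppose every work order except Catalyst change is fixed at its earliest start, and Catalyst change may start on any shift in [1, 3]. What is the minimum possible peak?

12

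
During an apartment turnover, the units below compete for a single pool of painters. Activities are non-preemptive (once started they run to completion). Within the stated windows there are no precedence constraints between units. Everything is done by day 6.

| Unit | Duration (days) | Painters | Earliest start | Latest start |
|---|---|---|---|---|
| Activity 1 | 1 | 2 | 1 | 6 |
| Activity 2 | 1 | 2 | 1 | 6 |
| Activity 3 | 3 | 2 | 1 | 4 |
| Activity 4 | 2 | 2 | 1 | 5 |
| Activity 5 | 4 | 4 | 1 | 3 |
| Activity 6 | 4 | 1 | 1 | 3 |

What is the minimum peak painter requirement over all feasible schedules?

Early-start (Activity 1@1, Activity 2@1, Activity 3@1, Activity 4@1, Activity 5@1, Activity 6@1) gives peak 13: d1:13  d2:9  d3:7  d4:5  d5:0  d6:0.
Shift Activity 4→4, Activity 5→2.
Schedule Activity 1@1, Activity 2@1, Activity 3@1, Activity 4@4, Activity 5@2, Activity 6@1: d1:7  d2:7  d3:7  d4:7  d5:6  d6:0 — peak 7.

7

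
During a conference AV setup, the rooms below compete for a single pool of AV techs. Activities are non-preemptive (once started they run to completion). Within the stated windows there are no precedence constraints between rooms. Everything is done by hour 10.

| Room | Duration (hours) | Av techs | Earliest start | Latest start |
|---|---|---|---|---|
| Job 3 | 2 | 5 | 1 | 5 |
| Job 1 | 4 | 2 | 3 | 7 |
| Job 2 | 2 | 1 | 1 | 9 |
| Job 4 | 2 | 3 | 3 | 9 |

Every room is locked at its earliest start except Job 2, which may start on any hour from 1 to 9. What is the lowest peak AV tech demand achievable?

5

Job 2@1: h1:6  h2:6  h3:5  h4:5  h5:2  h6:2  h7:0  h8:0  h9:0  h10:0 → peak 6
Job 2@2: h1:5  h2:6  h3:6  h4:5  h5:2  h6:2  h7:0  h8:0  h9:0  h10:0 → peak 6
Job 2@3: h1:5  h2:5  h3:6  h4:6  h5:2  h6:2  h7:0  h8:0  h9:0  h10:0 → peak 6
Job 2@4: h1:5  h2:5  h3:5  h4:6  h5:3  h6:2  h7:0  h8:0  h9:0  h10:0 → peak 6
Job 2@5: h1:5  h2:5  h3:5  h4:5  h5:3  h6:3  h7:0  h8:0  h9:0  h10:0 → peak 5
Job 2@6: h1:5  h2:5  h3:5  h4:5  h5:2  h6:3  h7:1  h8:0  h9:0  h10:0 → peak 5
Job 2@7: h1:5  h2:5  h3:5  h4:5  h5:2  h6:2  h7:1  h8:1  h9:0  h10:0 → peak 5
Job 2@8: h1:5  h2:5  h3:5  h4:5  h5:2  h6:2  h7:0  h8:1  h9:1  h10:0 → peak 5
Job 2@9: h1:5  h2:5  h3:5  h4:5  h5:2  h6:2  h7:0  h8:0  h9:1  h10:1 → peak 5
Best is Job 2@5, peak 5.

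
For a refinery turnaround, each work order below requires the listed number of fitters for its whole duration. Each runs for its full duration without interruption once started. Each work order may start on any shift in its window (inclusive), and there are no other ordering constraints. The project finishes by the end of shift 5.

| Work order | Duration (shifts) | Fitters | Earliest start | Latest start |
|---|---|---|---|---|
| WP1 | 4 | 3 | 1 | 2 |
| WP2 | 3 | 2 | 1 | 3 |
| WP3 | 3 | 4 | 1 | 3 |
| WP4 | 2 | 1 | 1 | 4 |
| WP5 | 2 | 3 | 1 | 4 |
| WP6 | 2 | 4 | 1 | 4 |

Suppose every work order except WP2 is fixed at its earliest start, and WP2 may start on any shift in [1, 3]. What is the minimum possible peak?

15

WP2@1: s1:17  s2:17  s3:9  s4:3  s5:0 → peak 17
WP2@2: s1:15  s2:17  s3:9  s4:5  s5:0 → peak 17
WP2@3: s1:15  s2:15  s3:9  s4:5  s5:2 → peak 15
Best is WP2@3, peak 15.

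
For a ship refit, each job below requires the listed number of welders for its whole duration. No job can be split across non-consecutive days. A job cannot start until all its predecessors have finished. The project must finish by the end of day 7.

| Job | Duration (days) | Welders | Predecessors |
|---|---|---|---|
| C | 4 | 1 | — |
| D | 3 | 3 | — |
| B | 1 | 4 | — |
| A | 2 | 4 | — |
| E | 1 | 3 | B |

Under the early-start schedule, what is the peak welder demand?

Early-start schedule: C@1, D@1, B@1, A@1, E@2.
Load per day: day 1: 12, day 2: 11, day 3: 4, day 4: 1, day 5: 0, day 6: 0, day 7: 0.
Peak is 12.

12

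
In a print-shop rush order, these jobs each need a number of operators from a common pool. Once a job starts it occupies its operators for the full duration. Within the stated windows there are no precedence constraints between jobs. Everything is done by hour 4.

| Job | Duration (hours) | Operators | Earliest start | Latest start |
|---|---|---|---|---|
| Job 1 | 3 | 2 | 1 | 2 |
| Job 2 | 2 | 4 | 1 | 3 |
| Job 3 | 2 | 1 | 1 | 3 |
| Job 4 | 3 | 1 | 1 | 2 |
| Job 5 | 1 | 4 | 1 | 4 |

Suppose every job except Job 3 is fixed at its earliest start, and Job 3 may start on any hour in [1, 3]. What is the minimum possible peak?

Job 3@1: h1:12  h2:8  h3:3  h4:0 → peak 12
Job 3@2: h1:11  h2:8  h3:4  h4:0 → peak 11
Job 3@3: h1:11  h2:7  h3:4  h4:1 → peak 11
Best is Job 3@2, peak 11.

11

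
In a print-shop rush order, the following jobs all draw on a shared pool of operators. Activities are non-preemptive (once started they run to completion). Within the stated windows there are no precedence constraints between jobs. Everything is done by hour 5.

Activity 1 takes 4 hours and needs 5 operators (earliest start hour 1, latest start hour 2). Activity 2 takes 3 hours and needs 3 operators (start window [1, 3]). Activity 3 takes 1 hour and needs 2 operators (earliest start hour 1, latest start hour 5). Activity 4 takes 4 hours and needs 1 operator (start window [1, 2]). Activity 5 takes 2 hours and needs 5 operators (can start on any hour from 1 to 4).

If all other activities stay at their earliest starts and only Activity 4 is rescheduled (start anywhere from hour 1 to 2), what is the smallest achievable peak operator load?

Activity 4@1: h1:16  h2:14  h3:9  h4:6  h5:0 → peak 16
Activity 4@2: h1:15  h2:14  h3:9  h4:6  h5:1 → peak 15
Best is Activity 4@2, peak 15.

15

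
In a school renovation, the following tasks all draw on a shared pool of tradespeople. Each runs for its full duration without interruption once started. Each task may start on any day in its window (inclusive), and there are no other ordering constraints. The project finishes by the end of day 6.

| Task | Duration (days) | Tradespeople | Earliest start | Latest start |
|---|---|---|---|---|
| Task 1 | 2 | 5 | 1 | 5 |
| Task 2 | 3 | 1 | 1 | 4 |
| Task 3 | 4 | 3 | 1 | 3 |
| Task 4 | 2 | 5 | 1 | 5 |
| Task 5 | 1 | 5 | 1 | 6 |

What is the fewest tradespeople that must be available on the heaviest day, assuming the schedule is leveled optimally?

Early-start (Task 1@1, Task 2@1, Task 3@1, Task 4@1, Task 5@1) gives peak 19: d1:19  d2:14  d3:4  d4:3  d5:0  d6:0.
Shift Task 3→3, Task 4→4, Task 5→6.
Schedule Task 1@1, Task 2@1, Task 3@3, Task 4@4, Task 5@6: d1:6  d2:6  d3:4  d4:8  d5:8  d6:8 — peak 8.

8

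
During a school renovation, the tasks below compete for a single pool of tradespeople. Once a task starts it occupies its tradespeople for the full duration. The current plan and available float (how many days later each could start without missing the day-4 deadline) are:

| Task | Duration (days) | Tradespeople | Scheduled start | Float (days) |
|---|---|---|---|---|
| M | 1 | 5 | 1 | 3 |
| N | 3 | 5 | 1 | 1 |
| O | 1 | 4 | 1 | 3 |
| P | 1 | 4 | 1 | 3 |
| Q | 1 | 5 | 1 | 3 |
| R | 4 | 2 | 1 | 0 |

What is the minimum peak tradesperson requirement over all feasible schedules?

Early-start (M@1, N@1, O@1, P@1, Q@1, R@1) gives peak 25: d1:25  d2:7  d3:7  d4:2.
Shift O→2, P→3, Q→4.
Schedule M@1, N@1, O@2, P@3, Q@4, R@1: d1:12  d2:11  d3:11  d4:7 — peak 12.

12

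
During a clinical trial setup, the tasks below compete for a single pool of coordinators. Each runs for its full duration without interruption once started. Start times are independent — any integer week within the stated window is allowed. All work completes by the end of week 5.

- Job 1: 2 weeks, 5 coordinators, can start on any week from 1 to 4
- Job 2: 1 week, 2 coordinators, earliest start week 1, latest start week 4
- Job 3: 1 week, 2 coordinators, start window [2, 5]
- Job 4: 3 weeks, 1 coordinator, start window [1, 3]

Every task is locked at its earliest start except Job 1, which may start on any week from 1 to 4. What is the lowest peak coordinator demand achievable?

Job 1@1: w1:8  w2:8  w3:1  w4:0  w5:0 → peak 8
Job 1@2: w1:3  w2:8  w3:6  w4:0  w5:0 → peak 8
Job 1@3: w1:3  w2:3  w3:6  w4:5  w5:0 → peak 6
Job 1@4: w1:3  w2:3  w3:1  w4:5  w5:5 → peak 5
Best is Job 1@4, peak 5.

5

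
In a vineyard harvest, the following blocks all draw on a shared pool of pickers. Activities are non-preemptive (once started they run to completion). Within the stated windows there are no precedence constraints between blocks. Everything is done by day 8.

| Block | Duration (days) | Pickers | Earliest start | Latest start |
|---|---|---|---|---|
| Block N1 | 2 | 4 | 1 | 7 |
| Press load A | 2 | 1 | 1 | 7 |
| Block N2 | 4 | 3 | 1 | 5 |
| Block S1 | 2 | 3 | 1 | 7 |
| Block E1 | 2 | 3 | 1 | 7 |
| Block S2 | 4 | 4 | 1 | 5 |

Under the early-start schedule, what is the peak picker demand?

Early-start schedule: Block N1@1, Press load A@1, Block N2@1, Block S1@1, Block E1@1, Block S2@1.
Load per day: day 1: 18, day 2: 18, day 3: 7, day 4: 7, day 5: 0, day 6: 0, day 7: 0, day 8: 0.
Peak is 18.

18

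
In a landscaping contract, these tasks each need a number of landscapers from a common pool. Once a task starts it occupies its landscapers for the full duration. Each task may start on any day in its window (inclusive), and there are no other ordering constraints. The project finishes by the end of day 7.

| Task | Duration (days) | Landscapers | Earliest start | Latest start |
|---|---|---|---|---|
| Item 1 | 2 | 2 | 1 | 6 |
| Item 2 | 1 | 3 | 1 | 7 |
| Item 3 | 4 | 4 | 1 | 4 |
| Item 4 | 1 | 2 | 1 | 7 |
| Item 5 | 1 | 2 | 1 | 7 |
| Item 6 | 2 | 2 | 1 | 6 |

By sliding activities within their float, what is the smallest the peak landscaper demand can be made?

6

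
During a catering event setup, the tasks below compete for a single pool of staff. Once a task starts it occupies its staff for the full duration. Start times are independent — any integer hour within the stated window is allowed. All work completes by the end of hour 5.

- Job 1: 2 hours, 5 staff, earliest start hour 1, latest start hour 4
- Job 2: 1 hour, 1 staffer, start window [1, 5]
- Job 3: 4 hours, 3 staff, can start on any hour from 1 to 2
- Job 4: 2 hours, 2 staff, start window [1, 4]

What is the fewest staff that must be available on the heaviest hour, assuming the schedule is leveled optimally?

8

Early-start (Job 1@1, Job 2@1, Job 3@1, Job 4@1) gives peak 11: h1:11  h2:10  h3:3  h4:3  h5:0.
Shift Job 3→2, Job 4→3.
Schedule Job 1@1, Job 2@1, Job 3@2, Job 4@3: h1:6  h2:8  h3:5  h4:5  h5:3 — peak 8.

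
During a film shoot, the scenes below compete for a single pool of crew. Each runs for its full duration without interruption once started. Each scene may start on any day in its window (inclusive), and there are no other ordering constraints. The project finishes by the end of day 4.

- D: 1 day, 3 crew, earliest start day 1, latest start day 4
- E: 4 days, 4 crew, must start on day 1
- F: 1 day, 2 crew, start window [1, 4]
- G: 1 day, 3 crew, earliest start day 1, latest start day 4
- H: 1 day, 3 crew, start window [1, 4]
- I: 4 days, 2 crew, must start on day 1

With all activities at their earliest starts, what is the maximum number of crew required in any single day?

17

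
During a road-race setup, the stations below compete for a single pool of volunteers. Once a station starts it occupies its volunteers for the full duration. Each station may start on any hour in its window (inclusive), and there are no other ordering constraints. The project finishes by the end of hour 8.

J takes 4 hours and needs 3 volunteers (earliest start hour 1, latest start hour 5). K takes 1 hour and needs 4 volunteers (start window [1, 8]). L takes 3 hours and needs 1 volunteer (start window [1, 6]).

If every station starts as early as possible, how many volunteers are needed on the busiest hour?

Early-start schedule: J@1, K@1, L@1.
Load per hour: hour 1: 8, hour 2: 4, hour 3: 4, hour 4: 3, hour 5: 0, hour 6: 0, hour 7: 0, hour 8: 0.
Peak is 8.

8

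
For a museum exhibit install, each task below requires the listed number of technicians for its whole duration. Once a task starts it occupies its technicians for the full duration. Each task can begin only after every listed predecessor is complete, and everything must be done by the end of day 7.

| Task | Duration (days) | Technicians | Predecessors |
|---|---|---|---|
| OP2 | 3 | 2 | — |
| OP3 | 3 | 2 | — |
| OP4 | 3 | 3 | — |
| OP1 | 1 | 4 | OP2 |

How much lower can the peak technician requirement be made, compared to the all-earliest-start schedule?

3

Early-start peak: d1:7  d2:7  d3:7  d4:4  d5:0  d6:0  d7:0 ⇒ 7.
Leveled (OP2@1, OP3@1, OP4@4, OP1@7): d1:4  d2:4  d3:4  d4:3  d5:3  d6:3  d7:4 ⇒ 4.
Reduction 7 − 4 = 3.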